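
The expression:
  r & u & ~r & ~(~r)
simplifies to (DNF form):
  False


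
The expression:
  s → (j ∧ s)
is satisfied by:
  {j: True, s: False}
  {s: False, j: False}
  {s: True, j: True}


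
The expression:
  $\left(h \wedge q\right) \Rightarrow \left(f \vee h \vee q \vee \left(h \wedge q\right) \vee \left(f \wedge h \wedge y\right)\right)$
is always true.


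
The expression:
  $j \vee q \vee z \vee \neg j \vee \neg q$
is always true.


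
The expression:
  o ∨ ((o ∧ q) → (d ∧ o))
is always true.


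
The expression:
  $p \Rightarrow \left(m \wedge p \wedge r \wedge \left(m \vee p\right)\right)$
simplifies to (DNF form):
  $\left(m \wedge r\right) \vee \neg p$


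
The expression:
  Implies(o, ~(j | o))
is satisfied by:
  {o: False}


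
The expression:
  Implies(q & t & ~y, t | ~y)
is always true.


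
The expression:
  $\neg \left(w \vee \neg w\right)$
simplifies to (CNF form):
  $\text{False}$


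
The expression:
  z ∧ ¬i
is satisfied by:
  {z: True, i: False}


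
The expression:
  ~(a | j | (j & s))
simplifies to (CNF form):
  ~a & ~j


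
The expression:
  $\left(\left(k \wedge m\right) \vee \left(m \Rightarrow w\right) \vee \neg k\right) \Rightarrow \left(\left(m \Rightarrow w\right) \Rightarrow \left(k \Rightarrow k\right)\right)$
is always true.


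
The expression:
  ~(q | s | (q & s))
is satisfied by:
  {q: False, s: False}


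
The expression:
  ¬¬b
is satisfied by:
  {b: True}


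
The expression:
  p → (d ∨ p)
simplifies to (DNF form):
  True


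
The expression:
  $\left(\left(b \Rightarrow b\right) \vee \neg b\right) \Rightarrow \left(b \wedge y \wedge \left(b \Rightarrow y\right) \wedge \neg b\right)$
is never true.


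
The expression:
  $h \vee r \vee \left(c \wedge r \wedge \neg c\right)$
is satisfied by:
  {r: True, h: True}
  {r: True, h: False}
  {h: True, r: False}


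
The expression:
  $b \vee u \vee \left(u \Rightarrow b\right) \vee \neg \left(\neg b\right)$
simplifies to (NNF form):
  $\text{True}$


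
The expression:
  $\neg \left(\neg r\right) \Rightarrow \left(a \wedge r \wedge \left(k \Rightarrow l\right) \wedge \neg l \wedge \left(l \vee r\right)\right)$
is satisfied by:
  {a: True, l: False, r: False, k: False}
  {k: False, l: False, a: False, r: False}
  {k: True, a: True, l: False, r: False}
  {k: True, l: False, a: False, r: False}
  {a: True, l: True, k: False, r: False}
  {l: True, k: False, a: False, r: False}
  {k: True, l: True, a: True, r: False}
  {k: True, l: True, a: False, r: False}
  {r: True, a: True, k: False, l: False}


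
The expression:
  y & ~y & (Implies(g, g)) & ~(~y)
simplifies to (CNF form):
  False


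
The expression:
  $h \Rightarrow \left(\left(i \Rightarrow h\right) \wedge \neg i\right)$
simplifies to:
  $\neg h \vee \neg i$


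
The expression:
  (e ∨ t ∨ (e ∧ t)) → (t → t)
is always true.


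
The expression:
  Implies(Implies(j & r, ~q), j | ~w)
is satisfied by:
  {j: True, w: False}
  {w: False, j: False}
  {w: True, j: True}


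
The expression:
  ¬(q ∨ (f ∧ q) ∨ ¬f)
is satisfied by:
  {f: True, q: False}


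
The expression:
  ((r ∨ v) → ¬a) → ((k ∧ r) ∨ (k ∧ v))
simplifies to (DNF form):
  (a ∧ r) ∨ (a ∧ v) ∨ (k ∧ r) ∨ (k ∧ v)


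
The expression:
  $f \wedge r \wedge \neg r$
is never true.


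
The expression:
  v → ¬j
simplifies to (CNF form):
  ¬j ∨ ¬v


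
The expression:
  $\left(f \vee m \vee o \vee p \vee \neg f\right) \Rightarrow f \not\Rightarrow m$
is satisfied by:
  {f: True, m: False}


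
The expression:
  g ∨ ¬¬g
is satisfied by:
  {g: True}


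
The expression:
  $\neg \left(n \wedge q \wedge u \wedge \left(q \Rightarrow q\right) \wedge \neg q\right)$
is always true.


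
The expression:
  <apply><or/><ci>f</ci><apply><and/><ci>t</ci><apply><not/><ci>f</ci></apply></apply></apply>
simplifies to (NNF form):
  <apply><or/><ci>f</ci><ci>t</ci></apply>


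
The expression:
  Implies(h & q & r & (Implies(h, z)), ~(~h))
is always true.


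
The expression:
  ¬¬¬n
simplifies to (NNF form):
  ¬n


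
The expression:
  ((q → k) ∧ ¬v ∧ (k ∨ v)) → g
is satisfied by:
  {v: True, g: True, k: False}
  {v: True, g: False, k: False}
  {g: True, v: False, k: False}
  {v: False, g: False, k: False}
  {v: True, k: True, g: True}
  {v: True, k: True, g: False}
  {k: True, g: True, v: False}


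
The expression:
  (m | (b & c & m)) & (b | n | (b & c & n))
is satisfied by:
  {m: True, n: True, b: True}
  {m: True, n: True, b: False}
  {m: True, b: True, n: False}


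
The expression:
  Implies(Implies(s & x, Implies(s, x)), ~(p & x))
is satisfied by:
  {p: False, x: False}
  {x: True, p: False}
  {p: True, x: False}


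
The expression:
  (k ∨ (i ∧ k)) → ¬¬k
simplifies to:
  True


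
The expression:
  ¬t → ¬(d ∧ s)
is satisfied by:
  {t: True, s: False, d: False}
  {s: False, d: False, t: False}
  {d: True, t: True, s: False}
  {d: True, s: False, t: False}
  {t: True, s: True, d: False}
  {s: True, t: False, d: False}
  {d: True, s: True, t: True}


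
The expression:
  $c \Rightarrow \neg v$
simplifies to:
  $\neg c \vee \neg v$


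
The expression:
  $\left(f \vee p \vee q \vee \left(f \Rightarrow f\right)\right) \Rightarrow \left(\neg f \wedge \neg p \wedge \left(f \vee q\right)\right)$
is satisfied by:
  {q: True, p: False, f: False}


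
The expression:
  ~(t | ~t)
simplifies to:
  False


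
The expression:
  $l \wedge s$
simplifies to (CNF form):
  $l \wedge s$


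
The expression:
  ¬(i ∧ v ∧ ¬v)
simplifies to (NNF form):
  True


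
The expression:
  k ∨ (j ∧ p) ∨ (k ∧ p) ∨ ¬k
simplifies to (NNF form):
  True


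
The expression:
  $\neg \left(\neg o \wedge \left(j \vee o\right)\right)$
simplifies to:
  $o \vee \neg j$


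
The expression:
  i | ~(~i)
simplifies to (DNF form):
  i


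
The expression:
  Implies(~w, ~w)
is always true.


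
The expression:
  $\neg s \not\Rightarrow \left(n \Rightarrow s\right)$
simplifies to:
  $n \wedge \neg s$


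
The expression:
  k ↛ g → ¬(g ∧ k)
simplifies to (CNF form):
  True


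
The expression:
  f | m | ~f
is always true.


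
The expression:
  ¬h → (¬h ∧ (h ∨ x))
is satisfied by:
  {x: True, h: True}
  {x: True, h: False}
  {h: True, x: False}


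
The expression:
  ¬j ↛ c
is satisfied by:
  {c: True, j: False}
  {j: False, c: False}
  {j: True, c: True}


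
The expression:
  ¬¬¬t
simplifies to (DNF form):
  ¬t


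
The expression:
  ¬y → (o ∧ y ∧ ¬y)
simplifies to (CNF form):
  y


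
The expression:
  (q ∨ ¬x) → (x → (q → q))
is always true.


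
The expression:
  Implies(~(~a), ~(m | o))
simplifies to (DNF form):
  ~a | (~m & ~o)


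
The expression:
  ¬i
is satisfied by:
  {i: False}


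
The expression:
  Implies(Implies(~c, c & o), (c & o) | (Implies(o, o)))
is always true.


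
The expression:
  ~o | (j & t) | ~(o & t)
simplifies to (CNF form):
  j | ~o | ~t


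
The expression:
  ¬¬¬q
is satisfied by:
  {q: False}


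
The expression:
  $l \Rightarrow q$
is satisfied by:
  {q: True, l: False}
  {l: False, q: False}
  {l: True, q: True}


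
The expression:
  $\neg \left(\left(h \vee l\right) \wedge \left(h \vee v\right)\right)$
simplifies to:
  $\neg h \wedge \left(\neg l \vee \neg v\right)$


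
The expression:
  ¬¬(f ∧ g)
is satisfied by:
  {g: True, f: True}


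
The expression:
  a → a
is always true.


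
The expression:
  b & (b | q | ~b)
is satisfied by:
  {b: True}


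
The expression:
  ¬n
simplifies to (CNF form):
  ¬n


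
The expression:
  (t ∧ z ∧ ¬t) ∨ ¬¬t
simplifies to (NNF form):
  t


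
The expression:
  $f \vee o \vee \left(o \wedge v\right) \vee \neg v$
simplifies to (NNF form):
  $f \vee o \vee \neg v$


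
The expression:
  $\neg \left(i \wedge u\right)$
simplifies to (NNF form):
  $\neg i \vee \neg u$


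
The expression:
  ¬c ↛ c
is always true.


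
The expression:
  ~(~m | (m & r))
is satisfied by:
  {m: True, r: False}


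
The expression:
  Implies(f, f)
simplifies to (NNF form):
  True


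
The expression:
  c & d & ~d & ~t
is never true.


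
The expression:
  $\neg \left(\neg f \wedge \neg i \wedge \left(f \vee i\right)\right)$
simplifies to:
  $\text{True}$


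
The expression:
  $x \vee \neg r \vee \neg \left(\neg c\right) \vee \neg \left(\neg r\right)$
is always true.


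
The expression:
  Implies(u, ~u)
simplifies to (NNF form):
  ~u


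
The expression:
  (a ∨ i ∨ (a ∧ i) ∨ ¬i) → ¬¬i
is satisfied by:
  {i: True}


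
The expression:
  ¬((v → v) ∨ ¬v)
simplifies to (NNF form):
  False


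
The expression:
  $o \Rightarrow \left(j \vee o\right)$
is always true.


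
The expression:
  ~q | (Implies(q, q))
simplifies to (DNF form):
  True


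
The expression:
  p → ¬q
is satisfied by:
  {p: False, q: False}
  {q: True, p: False}
  {p: True, q: False}


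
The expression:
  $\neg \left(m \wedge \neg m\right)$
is always true.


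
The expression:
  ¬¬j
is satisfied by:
  {j: True}


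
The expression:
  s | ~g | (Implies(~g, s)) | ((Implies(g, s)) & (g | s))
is always true.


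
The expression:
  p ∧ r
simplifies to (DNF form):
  p ∧ r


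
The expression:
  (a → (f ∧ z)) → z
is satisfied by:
  {a: True, z: True}
  {a: True, z: False}
  {z: True, a: False}


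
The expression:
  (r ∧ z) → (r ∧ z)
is always true.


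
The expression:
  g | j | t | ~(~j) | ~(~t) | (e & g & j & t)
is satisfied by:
  {t: True, g: True, j: True}
  {t: True, g: True, j: False}
  {t: True, j: True, g: False}
  {t: True, j: False, g: False}
  {g: True, j: True, t: False}
  {g: True, j: False, t: False}
  {j: True, g: False, t: False}


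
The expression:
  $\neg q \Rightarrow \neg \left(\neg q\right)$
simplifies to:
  $q$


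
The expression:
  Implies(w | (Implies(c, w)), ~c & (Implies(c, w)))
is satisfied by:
  {w: False, c: False}
  {c: True, w: False}
  {w: True, c: False}


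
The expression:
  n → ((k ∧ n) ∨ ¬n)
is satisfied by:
  {k: True, n: False}
  {n: False, k: False}
  {n: True, k: True}


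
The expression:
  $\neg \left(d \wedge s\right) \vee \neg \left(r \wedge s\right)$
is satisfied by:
  {s: False, d: False, r: False}
  {r: True, s: False, d: False}
  {d: True, s: False, r: False}
  {r: True, d: True, s: False}
  {s: True, r: False, d: False}
  {r: True, s: True, d: False}
  {d: True, s: True, r: False}


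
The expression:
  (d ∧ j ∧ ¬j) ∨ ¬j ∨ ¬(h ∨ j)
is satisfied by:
  {j: False}


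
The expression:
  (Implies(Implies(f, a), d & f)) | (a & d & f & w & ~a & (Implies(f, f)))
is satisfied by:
  {d: True, f: True, a: False}
  {f: True, a: False, d: False}
  {a: True, d: True, f: True}


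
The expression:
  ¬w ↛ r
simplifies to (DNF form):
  r ∨ ¬w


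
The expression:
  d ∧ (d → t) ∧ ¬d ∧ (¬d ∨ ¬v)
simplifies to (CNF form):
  False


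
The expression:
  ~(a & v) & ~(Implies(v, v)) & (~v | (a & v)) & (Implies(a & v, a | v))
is never true.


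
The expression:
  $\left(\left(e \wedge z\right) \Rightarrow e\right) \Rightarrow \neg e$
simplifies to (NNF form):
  $\neg e$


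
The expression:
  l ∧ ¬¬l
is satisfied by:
  {l: True}


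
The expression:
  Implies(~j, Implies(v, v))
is always true.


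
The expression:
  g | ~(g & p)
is always true.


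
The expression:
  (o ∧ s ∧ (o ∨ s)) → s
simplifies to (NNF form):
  True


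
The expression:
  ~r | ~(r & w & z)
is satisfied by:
  {w: False, z: False, r: False}
  {r: True, w: False, z: False}
  {z: True, w: False, r: False}
  {r: True, z: True, w: False}
  {w: True, r: False, z: False}
  {r: True, w: True, z: False}
  {z: True, w: True, r: False}


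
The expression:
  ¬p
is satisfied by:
  {p: False}


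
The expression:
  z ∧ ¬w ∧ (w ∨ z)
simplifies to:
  z ∧ ¬w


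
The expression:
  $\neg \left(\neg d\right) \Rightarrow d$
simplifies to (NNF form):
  $\text{True}$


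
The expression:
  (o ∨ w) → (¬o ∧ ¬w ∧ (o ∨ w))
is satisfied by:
  {o: False, w: False}


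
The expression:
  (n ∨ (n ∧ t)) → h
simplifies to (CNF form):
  h ∨ ¬n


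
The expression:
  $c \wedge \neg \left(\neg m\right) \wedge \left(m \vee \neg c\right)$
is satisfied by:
  {c: True, m: True}


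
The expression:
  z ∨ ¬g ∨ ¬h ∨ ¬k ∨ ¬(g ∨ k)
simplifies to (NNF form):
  z ∨ ¬g ∨ ¬h ∨ ¬k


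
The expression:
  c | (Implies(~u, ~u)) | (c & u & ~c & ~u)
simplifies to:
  True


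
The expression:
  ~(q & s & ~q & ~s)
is always true.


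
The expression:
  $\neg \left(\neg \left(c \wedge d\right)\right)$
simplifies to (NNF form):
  $c \wedge d$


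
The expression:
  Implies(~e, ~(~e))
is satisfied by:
  {e: True}


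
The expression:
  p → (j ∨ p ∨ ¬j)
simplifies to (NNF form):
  True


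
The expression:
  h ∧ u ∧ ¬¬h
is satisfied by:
  {h: True, u: True}


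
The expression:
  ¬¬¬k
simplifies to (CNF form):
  ¬k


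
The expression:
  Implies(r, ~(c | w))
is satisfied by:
  {w: False, r: False, c: False}
  {c: True, w: False, r: False}
  {w: True, c: False, r: False}
  {c: True, w: True, r: False}
  {r: True, c: False, w: False}


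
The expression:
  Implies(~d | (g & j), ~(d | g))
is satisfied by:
  {d: True, g: False, j: False}
  {d: False, g: False, j: False}
  {j: True, d: True, g: False}
  {j: True, d: False, g: False}
  {g: True, d: True, j: False}


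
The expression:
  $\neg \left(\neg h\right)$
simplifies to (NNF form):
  $h$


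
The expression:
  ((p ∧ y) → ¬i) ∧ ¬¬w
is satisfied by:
  {w: True, p: False, y: False, i: False}
  {i: True, w: True, p: False, y: False}
  {y: True, w: True, p: False, i: False}
  {i: True, y: True, w: True, p: False}
  {p: True, w: True, i: False, y: False}
  {i: True, p: True, w: True, y: False}
  {y: True, p: True, w: True, i: False}


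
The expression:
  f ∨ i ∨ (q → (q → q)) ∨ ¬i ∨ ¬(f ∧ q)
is always true.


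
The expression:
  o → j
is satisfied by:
  {j: True, o: False}
  {o: False, j: False}
  {o: True, j: True}


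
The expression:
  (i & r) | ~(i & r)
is always true.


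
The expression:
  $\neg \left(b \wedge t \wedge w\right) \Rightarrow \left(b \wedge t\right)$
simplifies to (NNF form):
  $b \wedge t$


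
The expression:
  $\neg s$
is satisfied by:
  {s: False}


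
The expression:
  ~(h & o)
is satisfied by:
  {h: False, o: False}
  {o: True, h: False}
  {h: True, o: False}


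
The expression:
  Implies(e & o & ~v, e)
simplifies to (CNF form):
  True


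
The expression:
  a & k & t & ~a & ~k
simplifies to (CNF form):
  False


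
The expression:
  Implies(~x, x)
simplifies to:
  x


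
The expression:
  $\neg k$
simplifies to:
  $\neg k$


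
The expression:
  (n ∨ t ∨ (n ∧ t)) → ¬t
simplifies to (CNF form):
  ¬t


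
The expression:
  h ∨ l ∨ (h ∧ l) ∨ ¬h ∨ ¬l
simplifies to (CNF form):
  True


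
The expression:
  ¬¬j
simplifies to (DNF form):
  j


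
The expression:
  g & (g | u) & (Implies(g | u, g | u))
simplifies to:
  g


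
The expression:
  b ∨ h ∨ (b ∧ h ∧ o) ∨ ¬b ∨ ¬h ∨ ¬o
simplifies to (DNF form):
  True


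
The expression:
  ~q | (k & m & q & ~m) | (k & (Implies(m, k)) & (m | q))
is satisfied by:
  {k: True, q: False}
  {q: False, k: False}
  {q: True, k: True}


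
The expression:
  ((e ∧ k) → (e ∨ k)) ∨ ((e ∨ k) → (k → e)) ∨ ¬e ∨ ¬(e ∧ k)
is always true.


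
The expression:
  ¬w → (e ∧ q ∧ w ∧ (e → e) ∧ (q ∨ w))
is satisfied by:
  {w: True}


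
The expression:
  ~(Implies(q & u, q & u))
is never true.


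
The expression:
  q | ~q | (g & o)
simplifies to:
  True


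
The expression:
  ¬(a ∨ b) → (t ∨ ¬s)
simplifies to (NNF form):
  a ∨ b ∨ t ∨ ¬s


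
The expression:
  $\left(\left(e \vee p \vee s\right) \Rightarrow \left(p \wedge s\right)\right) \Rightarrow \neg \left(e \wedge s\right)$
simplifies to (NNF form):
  $\neg e \vee \neg p \vee \neg s$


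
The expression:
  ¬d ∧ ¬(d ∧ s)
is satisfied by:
  {d: False}


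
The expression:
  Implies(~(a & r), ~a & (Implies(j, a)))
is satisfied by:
  {r: True, j: False, a: False}
  {j: False, a: False, r: False}
  {a: True, r: True, j: False}
  {a: True, j: True, r: True}


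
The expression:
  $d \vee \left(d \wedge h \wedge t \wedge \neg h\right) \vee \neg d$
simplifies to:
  $\text{True}$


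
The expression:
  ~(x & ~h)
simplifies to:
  h | ~x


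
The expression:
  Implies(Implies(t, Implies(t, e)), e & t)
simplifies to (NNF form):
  t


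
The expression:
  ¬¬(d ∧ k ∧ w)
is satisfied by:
  {w: True, d: True, k: True}


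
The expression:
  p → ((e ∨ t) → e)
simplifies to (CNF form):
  e ∨ ¬p ∨ ¬t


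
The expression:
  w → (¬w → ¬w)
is always true.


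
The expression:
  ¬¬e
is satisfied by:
  {e: True}


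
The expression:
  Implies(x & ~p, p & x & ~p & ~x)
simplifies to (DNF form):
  p | ~x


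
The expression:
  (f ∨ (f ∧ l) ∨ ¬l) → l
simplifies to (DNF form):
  l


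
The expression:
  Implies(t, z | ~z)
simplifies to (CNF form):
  True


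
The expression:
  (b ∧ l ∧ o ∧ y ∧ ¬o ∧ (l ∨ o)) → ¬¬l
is always true.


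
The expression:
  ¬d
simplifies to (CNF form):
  ¬d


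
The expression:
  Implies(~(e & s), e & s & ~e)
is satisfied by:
  {e: True, s: True}


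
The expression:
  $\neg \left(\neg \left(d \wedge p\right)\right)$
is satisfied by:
  {p: True, d: True}


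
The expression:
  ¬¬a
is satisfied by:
  {a: True}


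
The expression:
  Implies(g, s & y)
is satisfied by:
  {y: True, s: True, g: False}
  {y: True, s: False, g: False}
  {s: True, y: False, g: False}
  {y: False, s: False, g: False}
  {y: True, g: True, s: True}


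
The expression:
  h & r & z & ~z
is never true.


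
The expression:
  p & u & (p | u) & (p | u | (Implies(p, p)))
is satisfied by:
  {p: True, u: True}


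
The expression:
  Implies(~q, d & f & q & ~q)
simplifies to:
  q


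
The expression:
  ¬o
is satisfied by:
  {o: False}


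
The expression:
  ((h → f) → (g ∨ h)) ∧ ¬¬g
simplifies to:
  g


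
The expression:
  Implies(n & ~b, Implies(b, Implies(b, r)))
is always true.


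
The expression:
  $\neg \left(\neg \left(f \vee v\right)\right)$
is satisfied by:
  {v: True, f: True}
  {v: True, f: False}
  {f: True, v: False}


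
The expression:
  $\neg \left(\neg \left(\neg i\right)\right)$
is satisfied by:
  {i: False}


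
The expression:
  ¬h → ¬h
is always true.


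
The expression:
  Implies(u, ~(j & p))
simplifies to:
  ~j | ~p | ~u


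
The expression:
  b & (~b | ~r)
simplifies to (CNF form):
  b & ~r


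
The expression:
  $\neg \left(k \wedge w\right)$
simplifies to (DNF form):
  $\neg k \vee \neg w$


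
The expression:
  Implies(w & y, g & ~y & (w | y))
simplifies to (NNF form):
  ~w | ~y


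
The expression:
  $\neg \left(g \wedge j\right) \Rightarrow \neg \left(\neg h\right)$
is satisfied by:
  {h: True, j: True, g: True}
  {h: True, j: True, g: False}
  {h: True, g: True, j: False}
  {h: True, g: False, j: False}
  {j: True, g: True, h: False}


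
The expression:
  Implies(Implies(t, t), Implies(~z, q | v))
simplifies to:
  q | v | z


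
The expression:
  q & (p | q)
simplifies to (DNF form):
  q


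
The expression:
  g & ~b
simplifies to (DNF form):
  g & ~b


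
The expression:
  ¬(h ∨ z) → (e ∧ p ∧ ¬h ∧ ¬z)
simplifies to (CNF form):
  (e ∨ h ∨ z) ∧ (h ∨ p ∨ z)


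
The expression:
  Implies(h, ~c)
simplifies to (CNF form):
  ~c | ~h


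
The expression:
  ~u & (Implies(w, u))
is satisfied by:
  {u: False, w: False}


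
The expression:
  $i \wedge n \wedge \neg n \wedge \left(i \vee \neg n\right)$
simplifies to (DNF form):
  $\text{False}$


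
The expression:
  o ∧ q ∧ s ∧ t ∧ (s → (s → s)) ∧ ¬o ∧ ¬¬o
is never true.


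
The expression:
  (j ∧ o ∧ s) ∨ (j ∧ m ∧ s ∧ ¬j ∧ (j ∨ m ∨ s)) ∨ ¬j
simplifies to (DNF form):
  (o ∧ s) ∨ ¬j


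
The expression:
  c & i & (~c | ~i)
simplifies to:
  False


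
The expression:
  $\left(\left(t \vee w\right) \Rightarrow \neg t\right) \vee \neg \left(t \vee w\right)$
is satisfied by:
  {t: False}


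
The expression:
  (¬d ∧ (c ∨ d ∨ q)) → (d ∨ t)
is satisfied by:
  {d: True, t: True, c: False, q: False}
  {d: True, t: True, q: True, c: False}
  {d: True, t: True, c: True, q: False}
  {d: True, t: True, q: True, c: True}
  {d: True, c: False, q: False, t: False}
  {d: True, q: True, c: False, t: False}
  {d: True, c: True, q: False, t: False}
  {d: True, q: True, c: True, t: False}
  {t: True, c: False, q: False, d: False}
  {q: True, t: True, c: False, d: False}
  {t: True, c: True, q: False, d: False}
  {q: True, t: True, c: True, d: False}
  {t: False, c: False, q: False, d: False}


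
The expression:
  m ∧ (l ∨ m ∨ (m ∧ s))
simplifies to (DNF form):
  m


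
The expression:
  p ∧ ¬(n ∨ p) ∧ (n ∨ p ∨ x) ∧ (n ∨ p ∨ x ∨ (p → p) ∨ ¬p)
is never true.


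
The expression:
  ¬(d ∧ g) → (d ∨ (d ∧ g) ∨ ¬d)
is always true.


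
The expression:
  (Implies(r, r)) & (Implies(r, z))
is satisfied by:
  {z: True, r: False}
  {r: False, z: False}
  {r: True, z: True}


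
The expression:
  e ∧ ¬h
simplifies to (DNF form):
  e ∧ ¬h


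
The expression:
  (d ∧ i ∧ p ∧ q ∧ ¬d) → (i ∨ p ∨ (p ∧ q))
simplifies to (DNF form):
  True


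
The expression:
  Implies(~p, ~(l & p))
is always true.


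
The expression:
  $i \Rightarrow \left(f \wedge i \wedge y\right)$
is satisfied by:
  {y: True, f: True, i: False}
  {y: True, f: False, i: False}
  {f: True, y: False, i: False}
  {y: False, f: False, i: False}
  {i: True, y: True, f: True}


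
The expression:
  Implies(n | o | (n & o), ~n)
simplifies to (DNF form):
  ~n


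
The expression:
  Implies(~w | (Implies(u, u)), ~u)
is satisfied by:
  {u: False}


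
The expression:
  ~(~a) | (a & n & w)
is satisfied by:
  {a: True}


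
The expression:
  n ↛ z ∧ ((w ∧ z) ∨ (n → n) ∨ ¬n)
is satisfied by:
  {n: True, z: False}


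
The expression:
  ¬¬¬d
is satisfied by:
  {d: False}


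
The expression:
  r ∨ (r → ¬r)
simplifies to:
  True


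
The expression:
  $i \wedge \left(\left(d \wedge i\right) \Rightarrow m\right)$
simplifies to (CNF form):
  $i \wedge \left(m \vee \neg d\right)$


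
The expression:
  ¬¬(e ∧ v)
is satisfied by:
  {e: True, v: True}


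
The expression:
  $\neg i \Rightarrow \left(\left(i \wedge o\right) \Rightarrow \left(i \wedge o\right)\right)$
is always true.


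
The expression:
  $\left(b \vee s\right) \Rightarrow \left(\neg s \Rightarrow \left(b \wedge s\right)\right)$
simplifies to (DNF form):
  $s \vee \neg b$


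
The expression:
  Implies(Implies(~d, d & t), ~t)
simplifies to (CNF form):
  ~d | ~t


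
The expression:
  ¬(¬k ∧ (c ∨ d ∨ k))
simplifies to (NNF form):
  k ∨ (¬c ∧ ¬d)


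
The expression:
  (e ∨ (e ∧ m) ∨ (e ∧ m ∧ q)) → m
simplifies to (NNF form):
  m ∨ ¬e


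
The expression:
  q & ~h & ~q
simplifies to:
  False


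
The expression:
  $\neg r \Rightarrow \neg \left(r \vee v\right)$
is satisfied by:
  {r: True, v: False}
  {v: False, r: False}
  {v: True, r: True}


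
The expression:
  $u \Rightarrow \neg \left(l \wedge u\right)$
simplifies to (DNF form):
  $\neg l \vee \neg u$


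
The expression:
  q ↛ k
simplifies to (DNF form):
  q ∧ ¬k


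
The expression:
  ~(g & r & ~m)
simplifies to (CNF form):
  m | ~g | ~r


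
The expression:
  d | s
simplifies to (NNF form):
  d | s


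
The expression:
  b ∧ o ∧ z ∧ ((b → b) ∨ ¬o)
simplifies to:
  b ∧ o ∧ z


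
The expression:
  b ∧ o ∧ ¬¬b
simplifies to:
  b ∧ o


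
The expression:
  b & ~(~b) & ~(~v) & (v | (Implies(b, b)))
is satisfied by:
  {b: True, v: True}


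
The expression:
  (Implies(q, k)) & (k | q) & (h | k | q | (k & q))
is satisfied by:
  {k: True}


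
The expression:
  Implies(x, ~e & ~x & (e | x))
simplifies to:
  ~x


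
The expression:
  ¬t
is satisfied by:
  {t: False}


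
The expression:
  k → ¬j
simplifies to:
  ¬j ∨ ¬k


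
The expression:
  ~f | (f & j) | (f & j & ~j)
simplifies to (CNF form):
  j | ~f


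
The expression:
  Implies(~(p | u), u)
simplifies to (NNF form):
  p | u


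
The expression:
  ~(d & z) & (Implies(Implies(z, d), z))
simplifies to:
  z & ~d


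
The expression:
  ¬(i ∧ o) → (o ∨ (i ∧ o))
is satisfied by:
  {o: True}


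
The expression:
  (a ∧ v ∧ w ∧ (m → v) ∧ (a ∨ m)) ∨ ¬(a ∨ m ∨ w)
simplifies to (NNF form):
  (a ∨ ¬m) ∧ (a ∨ ¬w) ∧ (v ∨ ¬w) ∧ (w ∨ ¬a)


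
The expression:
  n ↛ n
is never true.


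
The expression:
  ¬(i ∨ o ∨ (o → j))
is never true.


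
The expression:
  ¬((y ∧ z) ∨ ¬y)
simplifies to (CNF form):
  y ∧ ¬z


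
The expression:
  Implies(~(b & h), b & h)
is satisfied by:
  {h: True, b: True}


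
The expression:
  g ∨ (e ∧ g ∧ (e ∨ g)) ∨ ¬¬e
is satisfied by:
  {e: True, g: True}
  {e: True, g: False}
  {g: True, e: False}


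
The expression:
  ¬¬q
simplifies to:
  q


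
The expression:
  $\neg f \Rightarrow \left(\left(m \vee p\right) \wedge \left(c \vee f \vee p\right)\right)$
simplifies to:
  $f \vee p \vee \left(c \wedge m\right)$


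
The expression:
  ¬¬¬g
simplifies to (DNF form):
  ¬g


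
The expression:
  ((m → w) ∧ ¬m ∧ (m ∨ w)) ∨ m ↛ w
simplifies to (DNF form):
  (m ∧ ¬w) ∨ (w ∧ ¬m)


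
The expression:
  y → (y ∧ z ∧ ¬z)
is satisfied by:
  {y: False}


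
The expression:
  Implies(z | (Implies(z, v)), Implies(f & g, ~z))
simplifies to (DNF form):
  ~f | ~g | ~z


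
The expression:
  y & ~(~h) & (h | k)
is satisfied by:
  {h: True, y: True}


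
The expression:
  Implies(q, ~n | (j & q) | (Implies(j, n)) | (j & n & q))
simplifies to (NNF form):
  True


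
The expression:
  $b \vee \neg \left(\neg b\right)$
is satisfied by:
  {b: True}


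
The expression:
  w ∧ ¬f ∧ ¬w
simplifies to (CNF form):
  False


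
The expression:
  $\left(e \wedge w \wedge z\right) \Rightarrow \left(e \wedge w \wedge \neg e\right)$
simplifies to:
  $\neg e \vee \neg w \vee \neg z$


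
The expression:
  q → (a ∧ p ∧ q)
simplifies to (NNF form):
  (a ∧ p) ∨ ¬q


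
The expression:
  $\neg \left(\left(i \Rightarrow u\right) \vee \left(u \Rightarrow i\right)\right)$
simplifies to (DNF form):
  $\text{False}$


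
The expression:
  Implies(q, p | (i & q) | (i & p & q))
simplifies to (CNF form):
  i | p | ~q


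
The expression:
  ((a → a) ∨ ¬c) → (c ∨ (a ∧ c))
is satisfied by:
  {c: True}


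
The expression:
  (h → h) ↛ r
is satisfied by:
  {r: False}


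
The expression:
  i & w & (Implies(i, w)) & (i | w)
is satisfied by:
  {i: True, w: True}


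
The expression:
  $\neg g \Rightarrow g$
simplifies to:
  $g$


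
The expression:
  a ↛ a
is never true.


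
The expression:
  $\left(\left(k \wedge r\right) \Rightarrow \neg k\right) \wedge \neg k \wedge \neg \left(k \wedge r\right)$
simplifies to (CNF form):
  $\neg k$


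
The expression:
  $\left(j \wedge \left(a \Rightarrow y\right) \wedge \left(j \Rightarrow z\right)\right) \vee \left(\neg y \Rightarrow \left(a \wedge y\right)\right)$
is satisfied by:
  {y: True, j: True, z: True, a: False}
  {y: True, j: True, a: False, z: False}
  {y: True, z: True, a: False, j: False}
  {y: True, a: False, z: False, j: False}
  {y: True, j: True, a: True, z: True}
  {y: True, j: True, a: True, z: False}
  {y: True, a: True, z: True, j: False}
  {y: True, a: True, z: False, j: False}
  {j: True, z: True, a: False, y: False}


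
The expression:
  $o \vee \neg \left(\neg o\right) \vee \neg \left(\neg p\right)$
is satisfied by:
  {o: True, p: True}
  {o: True, p: False}
  {p: True, o: False}


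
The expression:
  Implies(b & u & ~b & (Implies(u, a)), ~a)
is always true.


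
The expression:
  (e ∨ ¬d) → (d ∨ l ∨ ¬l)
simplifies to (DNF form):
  True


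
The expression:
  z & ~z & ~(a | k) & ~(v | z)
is never true.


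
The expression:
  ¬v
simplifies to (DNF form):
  ¬v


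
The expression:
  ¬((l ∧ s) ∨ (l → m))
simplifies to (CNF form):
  l ∧ ¬m ∧ ¬s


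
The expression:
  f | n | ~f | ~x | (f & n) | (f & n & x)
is always true.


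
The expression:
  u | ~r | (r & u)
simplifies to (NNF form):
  u | ~r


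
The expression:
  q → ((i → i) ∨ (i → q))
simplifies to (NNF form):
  True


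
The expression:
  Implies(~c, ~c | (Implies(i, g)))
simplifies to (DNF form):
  True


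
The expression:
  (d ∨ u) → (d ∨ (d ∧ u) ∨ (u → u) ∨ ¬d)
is always true.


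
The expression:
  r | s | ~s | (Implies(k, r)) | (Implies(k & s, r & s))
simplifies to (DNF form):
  True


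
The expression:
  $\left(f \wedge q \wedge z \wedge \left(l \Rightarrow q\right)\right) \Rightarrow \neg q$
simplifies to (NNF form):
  $\neg f \vee \neg q \vee \neg z$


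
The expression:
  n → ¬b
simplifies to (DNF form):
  ¬b ∨ ¬n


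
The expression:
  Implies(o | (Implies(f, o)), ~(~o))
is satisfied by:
  {o: True, f: True}
  {o: True, f: False}
  {f: True, o: False}


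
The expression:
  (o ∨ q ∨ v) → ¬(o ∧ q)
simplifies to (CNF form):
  ¬o ∨ ¬q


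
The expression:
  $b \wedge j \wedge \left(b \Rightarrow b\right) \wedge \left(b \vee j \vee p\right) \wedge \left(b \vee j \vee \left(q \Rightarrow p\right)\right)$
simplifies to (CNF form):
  $b \wedge j$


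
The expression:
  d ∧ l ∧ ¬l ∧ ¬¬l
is never true.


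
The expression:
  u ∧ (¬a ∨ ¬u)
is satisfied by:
  {u: True, a: False}


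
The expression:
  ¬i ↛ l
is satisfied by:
  {l: True, i: False}
  {i: False, l: False}
  {i: True, l: True}


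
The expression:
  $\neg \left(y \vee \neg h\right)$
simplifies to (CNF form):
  $h \wedge \neg y$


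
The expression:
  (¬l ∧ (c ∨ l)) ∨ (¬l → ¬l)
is always true.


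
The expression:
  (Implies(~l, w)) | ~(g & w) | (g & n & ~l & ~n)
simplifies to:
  True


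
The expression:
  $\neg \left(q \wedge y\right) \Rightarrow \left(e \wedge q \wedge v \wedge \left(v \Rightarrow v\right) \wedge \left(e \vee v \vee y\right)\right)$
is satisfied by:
  {y: True, v: True, e: True, q: True}
  {y: True, v: True, q: True, e: False}
  {y: True, e: True, q: True, v: False}
  {y: True, q: True, e: False, v: False}
  {v: True, e: True, q: True, y: False}


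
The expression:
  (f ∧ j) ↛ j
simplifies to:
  False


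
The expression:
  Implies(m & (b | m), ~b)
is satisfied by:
  {m: False, b: False}
  {b: True, m: False}
  {m: True, b: False}


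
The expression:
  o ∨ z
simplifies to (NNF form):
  o ∨ z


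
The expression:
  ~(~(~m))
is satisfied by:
  {m: False}


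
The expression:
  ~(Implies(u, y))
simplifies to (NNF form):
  u & ~y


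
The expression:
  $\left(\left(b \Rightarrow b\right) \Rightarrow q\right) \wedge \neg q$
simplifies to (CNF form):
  $\text{False}$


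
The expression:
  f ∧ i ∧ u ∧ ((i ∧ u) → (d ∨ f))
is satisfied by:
  {i: True, u: True, f: True}


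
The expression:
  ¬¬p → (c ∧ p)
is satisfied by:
  {c: True, p: False}
  {p: False, c: False}
  {p: True, c: True}


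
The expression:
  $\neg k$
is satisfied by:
  {k: False}


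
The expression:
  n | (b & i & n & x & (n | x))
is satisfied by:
  {n: True}


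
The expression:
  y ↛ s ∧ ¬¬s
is never true.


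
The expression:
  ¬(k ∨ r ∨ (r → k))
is never true.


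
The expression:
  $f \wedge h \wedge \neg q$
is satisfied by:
  {h: True, f: True, q: False}


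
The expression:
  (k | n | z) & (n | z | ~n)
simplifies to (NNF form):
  k | n | z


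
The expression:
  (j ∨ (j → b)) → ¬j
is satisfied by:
  {j: False}


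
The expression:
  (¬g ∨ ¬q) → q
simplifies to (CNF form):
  q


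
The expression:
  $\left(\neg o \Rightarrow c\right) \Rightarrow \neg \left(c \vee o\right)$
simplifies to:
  $\neg c \wedge \neg o$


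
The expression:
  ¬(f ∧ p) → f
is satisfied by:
  {f: True}


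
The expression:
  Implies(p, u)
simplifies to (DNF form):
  u | ~p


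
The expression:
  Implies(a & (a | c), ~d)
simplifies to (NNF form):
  ~a | ~d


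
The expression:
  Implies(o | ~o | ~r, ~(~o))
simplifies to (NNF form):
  o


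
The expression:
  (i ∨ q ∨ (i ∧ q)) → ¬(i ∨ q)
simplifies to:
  ¬i ∧ ¬q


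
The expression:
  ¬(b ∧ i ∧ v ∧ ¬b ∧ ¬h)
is always true.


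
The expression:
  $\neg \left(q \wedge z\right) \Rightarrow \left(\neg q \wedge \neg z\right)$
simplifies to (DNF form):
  $\left(q \wedge z\right) \vee \left(\neg q \wedge \neg z\right)$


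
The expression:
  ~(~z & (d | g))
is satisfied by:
  {z: True, g: False, d: False}
  {d: True, z: True, g: False}
  {z: True, g: True, d: False}
  {d: True, z: True, g: True}
  {d: False, g: False, z: False}


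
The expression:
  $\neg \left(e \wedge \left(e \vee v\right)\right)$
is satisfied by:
  {e: False}


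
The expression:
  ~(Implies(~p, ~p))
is never true.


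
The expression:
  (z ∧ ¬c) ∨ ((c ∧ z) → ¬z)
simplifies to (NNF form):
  ¬c ∨ ¬z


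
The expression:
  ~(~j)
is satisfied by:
  {j: True}


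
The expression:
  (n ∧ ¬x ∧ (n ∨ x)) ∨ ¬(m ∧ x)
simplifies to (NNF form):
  ¬m ∨ ¬x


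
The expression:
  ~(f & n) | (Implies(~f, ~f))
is always true.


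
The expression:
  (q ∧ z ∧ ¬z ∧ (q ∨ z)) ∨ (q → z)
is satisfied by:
  {z: True, q: False}
  {q: False, z: False}
  {q: True, z: True}


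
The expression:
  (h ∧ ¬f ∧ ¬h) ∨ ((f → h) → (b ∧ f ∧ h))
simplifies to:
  f ∧ (b ∨ ¬h)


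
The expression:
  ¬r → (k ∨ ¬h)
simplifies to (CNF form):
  k ∨ r ∨ ¬h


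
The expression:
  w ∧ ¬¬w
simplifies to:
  w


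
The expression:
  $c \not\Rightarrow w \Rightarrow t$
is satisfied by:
  {w: True, t: True, c: False}
  {w: True, c: False, t: False}
  {t: True, c: False, w: False}
  {t: False, c: False, w: False}
  {w: True, t: True, c: True}
  {w: True, c: True, t: False}
  {t: True, c: True, w: False}


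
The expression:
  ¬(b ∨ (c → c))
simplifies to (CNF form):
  False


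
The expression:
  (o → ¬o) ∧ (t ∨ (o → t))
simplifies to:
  ¬o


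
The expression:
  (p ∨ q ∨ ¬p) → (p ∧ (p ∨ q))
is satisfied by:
  {p: True}


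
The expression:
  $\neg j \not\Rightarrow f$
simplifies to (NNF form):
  $\neg f \wedge \neg j$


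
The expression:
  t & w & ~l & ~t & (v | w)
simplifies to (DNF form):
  False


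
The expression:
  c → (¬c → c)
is always true.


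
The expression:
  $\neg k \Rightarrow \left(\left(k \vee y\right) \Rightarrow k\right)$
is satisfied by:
  {k: True, y: False}
  {y: False, k: False}
  {y: True, k: True}


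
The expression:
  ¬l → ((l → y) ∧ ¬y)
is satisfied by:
  {l: True, y: False}
  {y: False, l: False}
  {y: True, l: True}


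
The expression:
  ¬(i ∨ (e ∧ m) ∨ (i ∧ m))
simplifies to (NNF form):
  ¬i ∧ (¬e ∨ ¬m)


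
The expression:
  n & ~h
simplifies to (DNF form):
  n & ~h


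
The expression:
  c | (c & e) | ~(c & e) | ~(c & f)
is always true.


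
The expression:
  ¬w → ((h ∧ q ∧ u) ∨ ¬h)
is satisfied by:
  {u: True, w: True, q: True, h: False}
  {u: True, w: True, q: False, h: False}
  {w: True, q: True, h: False, u: False}
  {w: True, q: False, h: False, u: False}
  {u: True, q: True, h: False, w: False}
  {u: True, q: False, h: False, w: False}
  {q: True, u: False, h: False, w: False}
  {q: False, u: False, h: False, w: False}
  {u: True, w: True, h: True, q: True}
  {u: True, w: True, h: True, q: False}
  {w: True, h: True, q: True, u: False}
  {w: True, h: True, q: False, u: False}
  {u: True, h: True, q: True, w: False}


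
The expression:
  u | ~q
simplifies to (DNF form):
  u | ~q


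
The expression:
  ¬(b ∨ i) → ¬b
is always true.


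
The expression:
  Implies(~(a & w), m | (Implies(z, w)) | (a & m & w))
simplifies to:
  m | w | ~z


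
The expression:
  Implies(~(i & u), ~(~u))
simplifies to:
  u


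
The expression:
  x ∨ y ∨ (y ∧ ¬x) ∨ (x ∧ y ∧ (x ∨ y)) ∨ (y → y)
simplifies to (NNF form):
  True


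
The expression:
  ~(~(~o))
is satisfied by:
  {o: False}


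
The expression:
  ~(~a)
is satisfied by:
  {a: True}


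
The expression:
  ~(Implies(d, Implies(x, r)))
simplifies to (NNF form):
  d & x & ~r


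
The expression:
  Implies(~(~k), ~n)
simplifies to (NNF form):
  ~k | ~n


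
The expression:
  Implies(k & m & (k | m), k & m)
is always true.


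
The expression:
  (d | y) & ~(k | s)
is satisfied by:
  {y: True, d: True, k: False, s: False}
  {y: True, d: False, k: False, s: False}
  {d: True, s: False, y: False, k: False}


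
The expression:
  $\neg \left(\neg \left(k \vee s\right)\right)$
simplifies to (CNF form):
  $k \vee s$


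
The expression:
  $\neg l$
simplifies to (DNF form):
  $\neg l$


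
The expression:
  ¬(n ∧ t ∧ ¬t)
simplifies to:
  True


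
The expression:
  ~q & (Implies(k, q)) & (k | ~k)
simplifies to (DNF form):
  ~k & ~q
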